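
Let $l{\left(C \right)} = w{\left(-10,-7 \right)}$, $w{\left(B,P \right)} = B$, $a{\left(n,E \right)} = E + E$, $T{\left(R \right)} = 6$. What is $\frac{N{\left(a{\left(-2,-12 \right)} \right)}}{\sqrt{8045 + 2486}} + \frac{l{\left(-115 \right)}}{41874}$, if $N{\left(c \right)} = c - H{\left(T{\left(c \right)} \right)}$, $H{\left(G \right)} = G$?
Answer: $- \frac{5}{20937} - \frac{30 \sqrt{10531}}{10531} \approx -0.29258$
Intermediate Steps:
$a{\left(n,E \right)} = 2 E$
$l{\left(C \right)} = -10$
$N{\left(c \right)} = -6 + c$ ($N{\left(c \right)} = c - 6 = -6 + c$)
$\frac{N{\left(a{\left(-2,-12 \right)} \right)}}{\sqrt{8045 + 2486}} + \frac{l{\left(-115 \right)}}{41874} = \frac{-6 + 2 \left(-12\right)}{\sqrt{8045 + 2486}} - \frac{10}{41874} = \frac{-6 - 24}{\sqrt{10531}} - \frac{5}{20937} = - 30 \frac{\sqrt{10531}}{10531} - \frac{5}{20937} = - \frac{30 \sqrt{10531}}{10531} - \frac{5}{20937} = - \frac{5}{20937} - \frac{30 \sqrt{10531}}{10531}$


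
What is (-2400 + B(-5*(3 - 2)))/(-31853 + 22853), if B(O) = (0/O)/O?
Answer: 4/15 ≈ 0.26667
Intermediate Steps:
B(O) = 0 (B(O) = 0/O = 0)
(-2400 + B(-5*(3 - 2)))/(-31853 + 22853) = (-2400 + 0)/(-31853 + 22853) = -2400/(-9000) = -2400*(-1/9000) = 4/15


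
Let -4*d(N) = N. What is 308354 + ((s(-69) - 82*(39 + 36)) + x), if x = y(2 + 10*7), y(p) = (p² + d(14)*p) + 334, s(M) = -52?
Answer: 307418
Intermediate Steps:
d(N) = -N/4
y(p) = 334 + p² - 7*p/2 (y(p) = (p² + (-¼*14)*p) + 334 = (p² - 7*p/2) + 334 = 334 + p² - 7*p/2)
x = 5266 (x = 334 + (2 + 10*7)² - 7*(2 + 10*7)/2 = 334 + (2 + 70)² - 7*(2 + 70)/2 = 334 + 72² - 7/2*72 = 334 + 5184 - 252 = 5266)
308354 + ((s(-69) - 82*(39 + 36)) + x) = 308354 + ((-52 - 82*(39 + 36)) + 5266) = 308354 + ((-52 - 82*75) + 5266) = 308354 + ((-52 - 6150) + 5266) = 308354 + (-6202 + 5266) = 308354 - 936 = 307418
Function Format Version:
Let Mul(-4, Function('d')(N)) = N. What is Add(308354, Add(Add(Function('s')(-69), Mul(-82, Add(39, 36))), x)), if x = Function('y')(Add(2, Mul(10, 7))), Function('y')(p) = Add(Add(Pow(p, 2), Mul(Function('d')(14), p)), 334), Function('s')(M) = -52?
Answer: 307418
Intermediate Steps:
Function('d')(N) = Mul(Rational(-1, 4), N)
Function('y')(p) = Add(334, Pow(p, 2), Mul(Rational(-7, 2), p)) (Function('y')(p) = Add(Add(Pow(p, 2), Mul(Mul(Rational(-1, 4), 14), p)), 334) = Add(Add(Pow(p, 2), Mul(Rational(-7, 2), p)), 334) = Add(334, Pow(p, 2), Mul(Rational(-7, 2), p)))
x = 5266 (x = Add(334, Pow(Add(2, Mul(10, 7)), 2), Mul(Rational(-7, 2), Add(2, Mul(10, 7)))) = Add(334, Pow(Add(2, 70), 2), Mul(Rational(-7, 2), Add(2, 70))) = Add(334, Pow(72, 2), Mul(Rational(-7, 2), 72)) = Add(334, 5184, -252) = 5266)
Add(308354, Add(Add(Function('s')(-69), Mul(-82, Add(39, 36))), x)) = Add(308354, Add(Add(-52, Mul(-82, Add(39, 36))), 5266)) = Add(308354, Add(Add(-52, Mul(-82, 75)), 5266)) = Add(308354, Add(Add(-52, -6150), 5266)) = Add(308354, Add(-6202, 5266)) = Add(308354, -936) = 307418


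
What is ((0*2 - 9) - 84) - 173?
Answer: -266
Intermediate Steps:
((0*2 - 9) - 84) - 173 = ((0 - 9) - 84) - 173 = (-9 - 84) - 173 = -93 - 173 = -266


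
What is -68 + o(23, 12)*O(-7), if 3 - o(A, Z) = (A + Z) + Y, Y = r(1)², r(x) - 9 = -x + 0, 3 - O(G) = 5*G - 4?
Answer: -4100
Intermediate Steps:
O(G) = 7 - 5*G (O(G) = 3 - (5*G - 4) = 3 - (-4 + 5*G) = 3 + (4 - 5*G) = 7 - 5*G)
r(x) = 9 - x (r(x) = 9 + (-x + 0) = 9 - x)
Y = 64 (Y = (9 - 1*1)² = (9 - 1)² = 8² = 64)
o(A, Z) = -61 - A - Z (o(A, Z) = 3 - ((A + Z) + 64) = 3 - (64 + A + Z) = 3 + (-64 - A - Z) = -61 - A - Z)
-68 + o(23, 12)*O(-7) = -68 + (-61 - 1*23 - 1*12)*(7 - 5*(-7)) = -68 + (-61 - 23 - 12)*(7 + 35) = -68 - 96*42 = -68 - 4032 = -4100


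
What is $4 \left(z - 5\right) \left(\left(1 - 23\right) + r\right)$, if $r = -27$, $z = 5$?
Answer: $0$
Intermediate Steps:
$4 \left(z - 5\right) \left(\left(1 - 23\right) + r\right) = 4 \left(5 - 5\right) \left(\left(1 - 23\right) - 27\right) = 4 \cdot 0 \left(-22 - 27\right) = 0 \left(-49\right) = 0$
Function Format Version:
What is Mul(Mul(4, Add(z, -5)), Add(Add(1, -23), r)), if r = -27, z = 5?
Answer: 0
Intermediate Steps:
Mul(Mul(4, Add(z, -5)), Add(Add(1, -23), r)) = Mul(Mul(4, Add(5, -5)), Add(Add(1, -23), -27)) = Mul(Mul(4, 0), Add(-22, -27)) = Mul(0, -49) = 0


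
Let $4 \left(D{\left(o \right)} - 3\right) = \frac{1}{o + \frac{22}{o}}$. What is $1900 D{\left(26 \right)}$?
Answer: $\frac{1995475}{349} \approx 5717.7$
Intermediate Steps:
$D{\left(o \right)} = 3 + \frac{1}{4 \left(o + \frac{22}{o}\right)}$
$1900 D{\left(26 \right)} = 1900 \frac{264 + 26 + 12 \cdot 26^{2}}{4 \left(22 + 26^{2}\right)} = 1900 \frac{264 + 26 + 12 \cdot 676}{4 \left(22 + 676\right)} = 1900 \frac{264 + 26 + 8112}{4 \cdot 698} = 1900 \cdot \frac{1}{4} \cdot \frac{1}{698} \cdot 8402 = 1900 \cdot \frac{4201}{1396} = \frac{1995475}{349}$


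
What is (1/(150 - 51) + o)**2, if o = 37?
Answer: 13424896/9801 ≈ 1369.7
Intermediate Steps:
(1/(150 - 51) + o)**2 = (1/(150 - 51) + 37)**2 = (1/99 + 37)**2 = (3664/99)**2 = 13424896/9801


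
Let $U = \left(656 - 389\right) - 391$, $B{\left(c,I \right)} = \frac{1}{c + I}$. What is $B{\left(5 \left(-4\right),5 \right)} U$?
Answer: $\frac{124}{15} \approx 8.2667$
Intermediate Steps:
$B{\left(c,I \right)} = \frac{1}{I + c}$
$U = -124$ ($U = 267 - 391 = -124$)
$B{\left(5 \left(-4\right),5 \right)} U = \frac{1}{5 + 5 \left(-4\right)} \left(-124\right) = \frac{1}{5 - 20} \left(-124\right) = \frac{1}{-15} \left(-124\right) = \left(- \frac{1}{15}\right) \left(-124\right) = \frac{124}{15}$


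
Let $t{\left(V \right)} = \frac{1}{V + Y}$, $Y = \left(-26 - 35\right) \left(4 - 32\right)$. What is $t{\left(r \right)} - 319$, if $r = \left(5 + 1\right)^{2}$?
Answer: $- \frac{556335}{1744} \approx -319.0$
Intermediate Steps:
$r = 36$ ($r = 6^{2} = 36$)
$Y = 1708$ ($Y = \left(-61\right) \left(-28\right) = 1708$)
$t{\left(V \right)} = \frac{1}{1708 + V}$ ($t{\left(V \right)} = \frac{1}{V + 1708} = \frac{1}{1708 + V}$)
$t{\left(r \right)} - 319 = \frac{1}{1708 + 36} - 319 = \frac{1}{1744} - 319 = - \frac{556335}{1744}$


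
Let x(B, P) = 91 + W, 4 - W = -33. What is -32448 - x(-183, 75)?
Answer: -32576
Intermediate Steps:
W = 37 (W = 4 - 1*(-33) = 4 + 33 = 37)
x(B, P) = 128 (x(B, P) = 91 + 37 = 128)
-32448 - x(-183, 75) = -32448 - 1*128 = -32448 - 128 = -32576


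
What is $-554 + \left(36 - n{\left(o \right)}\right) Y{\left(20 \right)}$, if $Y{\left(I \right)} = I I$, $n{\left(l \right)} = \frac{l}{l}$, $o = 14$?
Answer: $13446$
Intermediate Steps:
$n{\left(l \right)} = 1$
$Y{\left(I \right)} = I^{2}$
$-554 + \left(36 - n{\left(o \right)}\right) Y{\left(20 \right)} = -554 + \left(36 - 1\right) 20^{2} = -554 + \left(36 - 1\right) 400 = -554 + 35 \cdot 400 = -554 + 14000 = 13446$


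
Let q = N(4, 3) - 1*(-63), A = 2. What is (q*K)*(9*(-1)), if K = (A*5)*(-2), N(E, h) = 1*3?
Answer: 11880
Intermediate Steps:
N(E, h) = 3
K = -20 (K = (2*5)*(-2) = 10*(-2) = -20)
q = 66 (q = 3 - 1*(-63) = 3 + 63 = 66)
(q*K)*(9*(-1)) = (66*(-20))*(9*(-1)) = -1320*(-9) = 11880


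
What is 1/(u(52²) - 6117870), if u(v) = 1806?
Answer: -1/6116064 ≈ -1.6350e-7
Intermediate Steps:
1/(u(52²) - 6117870) = 1/(1806 - 6117870) = 1/(-6116064) = -1/6116064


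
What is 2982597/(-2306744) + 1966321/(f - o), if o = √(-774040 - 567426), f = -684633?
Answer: (-2982597*√1341466 + 6577783500725*I)/(2306744*(√1341466 - 684633*I)) ≈ -4.1651 + 0.0048588*I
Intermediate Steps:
o = I*√1341466 (o = √(-1341466) = I*√1341466 ≈ 1158.2*I)
2982597/(-2306744) + 1966321/(f - o) = 2982597/(-2306744) + 1966321/(-684633 - I*√1341466) = 2982597*(-1/2306744) + 1966321/(-684633 - I*√1341466) = -2982597/2306744 + 1966321/(-684633 - I*√1341466)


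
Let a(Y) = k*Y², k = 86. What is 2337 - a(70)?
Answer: -419063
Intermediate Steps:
a(Y) = 86*Y²
2337 - a(70) = 2337 - 86*70² = 2337 - 86*4900 = 2337 - 1*421400 = 2337 - 421400 = -419063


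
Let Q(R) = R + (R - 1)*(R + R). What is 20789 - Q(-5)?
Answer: 20734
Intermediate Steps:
Q(R) = R + 2*R*(-1 + R) (Q(R) = R + (-1 + R)*(2*R) = R + 2*R*(-1 + R))
20789 - Q(-5) = 20789 - (-5)*(-1 + 2*(-5)) = 20789 - (-5)*(-1 - 10) = 20789 - (-5)*(-11) = 20789 - 1*55 = 20789 - 55 = 20734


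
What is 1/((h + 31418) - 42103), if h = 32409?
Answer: 1/21724 ≈ 4.6032e-5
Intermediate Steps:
1/((h + 31418) - 42103) = 1/((32409 + 31418) - 42103) = 1/(63827 - 42103) = 1/21724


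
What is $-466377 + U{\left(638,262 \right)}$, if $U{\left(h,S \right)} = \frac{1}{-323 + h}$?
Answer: $- \frac{146908754}{315} \approx -4.6638 \cdot 10^{5}$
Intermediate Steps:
$-466377 + U{\left(638,262 \right)} = -466377 + \frac{1}{-323 + 638} = -466377 + \frac{1}{315} = - \frac{146908754}{315}$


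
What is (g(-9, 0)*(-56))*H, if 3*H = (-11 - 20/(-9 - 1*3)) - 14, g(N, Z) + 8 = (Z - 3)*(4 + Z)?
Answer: -78400/9 ≈ -8711.1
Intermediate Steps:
g(N, Z) = -8 + (-3 + Z)*(4 + Z) (g(N, Z) = -8 + (Z - 3)*(4 + Z) = -8 + (-3 + Z)*(4 + Z))
H = -70/9 (H = ((-11 - 20/(-9 - 1*3)) - 14)/3 = ((-11 - 20/(-9 - 3)) - 14)/3 = ((-11 - 20/(-12)) - 14)/3 = ((-11 - 20*(-1/12)) - 14)/3 = ((-11 + 5/3) - 14)/3 = (-28/3 - 14)/3 = (1/3)*(-70/3) = -70/9 ≈ -7.7778)
(g(-9, 0)*(-56))*H = ((-20 + 0 + 0**2)*(-56))*(-70/9) = ((-20 + 0 + 0)*(-56))*(-70/9) = -20*(-56)*(-70/9) = 1120*(-70/9) = -78400/9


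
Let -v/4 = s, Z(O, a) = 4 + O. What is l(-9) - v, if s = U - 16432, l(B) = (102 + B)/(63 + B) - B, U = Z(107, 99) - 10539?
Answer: -1933727/18 ≈ -1.0743e+5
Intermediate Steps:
U = -10428 (U = (4 + 107) - 10539 = 111 - 10539 = -10428)
l(B) = -B + (102 + B)/(63 + B) (l(B) = (102 + B)/(63 + B) - B = -B + (102 + B)/(63 + B))
s = -26860 (s = -10428 - 16432 = -26860)
v = 107440 (v = -4*(-26860) = 107440)
l(-9) - v = (102 - 1*(-9)² - 62*(-9))/(63 - 9) - 1*107440 = (102 - 1*81 + 558)/54 - 107440 = (102 - 81 + 558)/54 - 107440 = (1/54)*579 - 107440 = 193/18 - 107440 = -1933727/18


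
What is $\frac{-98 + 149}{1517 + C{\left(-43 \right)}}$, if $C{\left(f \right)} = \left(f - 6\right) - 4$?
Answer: $\frac{17}{488} \approx 0.034836$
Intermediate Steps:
$C{\left(f \right)} = -10 + f$ ($C{\left(f \right)} = \left(-6 + f\right) - 4 = -10 + f$)
$\frac{-98 + 149}{1517 + C{\left(-43 \right)}} = \frac{-98 + 149}{1517 - 53} = \frac{51}{1517 - 53} = \frac{51}{1464} = 51 \cdot \frac{1}{1464} = \frac{17}{488}$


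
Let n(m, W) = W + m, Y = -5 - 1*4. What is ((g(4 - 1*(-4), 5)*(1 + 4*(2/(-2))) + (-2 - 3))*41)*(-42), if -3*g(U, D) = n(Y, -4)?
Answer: 30996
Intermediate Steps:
Y = -9 (Y = -5 - 4 = -9)
g(U, D) = 13/3 (g(U, D) = -(-4 - 9)/3 = -⅓*(-13) = 13/3)
((g(4 - 1*(-4), 5)*(1 + 4*(2/(-2))) + (-2 - 3))*41)*(-42) = ((13*(1 + 4*(2/(-2)))/3 + (-2 - 3))*41)*(-42) = ((13*(1 + 4*(2*(-½)))/3 - 5)*41)*(-42) = ((13*(1 + 4*(-1))/3 - 5)*41)*(-42) = ((13*(1 - 4)/3 - 5)*41)*(-42) = (((13/3)*(-3) - 5)*41)*(-42) = ((-13 - 5)*41)*(-42) = -18*41*(-42) = -738*(-42) = 30996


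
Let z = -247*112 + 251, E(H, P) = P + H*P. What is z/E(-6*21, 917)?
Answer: 27413/114625 ≈ 0.23915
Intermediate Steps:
z = -27413 (z = -27664 + 251 = -27413)
z/E(-6*21, 917) = -27413*1/(917*(1 - 6*21)) = -27413*1/(917*(1 - 126)) = -27413/(917*(-125)) = -27413/(-114625) = -27413*(-1/114625) = 27413/114625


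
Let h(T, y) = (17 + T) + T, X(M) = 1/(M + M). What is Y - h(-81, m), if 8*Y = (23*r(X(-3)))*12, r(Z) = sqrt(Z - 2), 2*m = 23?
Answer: 145 + 23*I*sqrt(78)/4 ≈ 145.0 + 50.783*I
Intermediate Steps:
m = 23/2 (m = (1/2)*23 = 23/2 ≈ 11.500)
X(M) = 1/(2*M)
r(Z) = sqrt(-2 + Z)
h(T, y) = 17 + 2*T
Y = 23*I*sqrt(78)/4 (Y = ((23*sqrt(-2 + (1/2)/(-3)))*12)/8 = ((23*sqrt(-2 + (1/2)*(-1/3)))*12)/8 = ((23*sqrt(-2 - 1/6))*12)/8 = ((23*sqrt(-13/6))*12)/8 = ((23*(I*sqrt(78)/6))*12)/8 = ((23*I*sqrt(78)/6)*12)/8 = (46*I*sqrt(78))/8 = 23*I*sqrt(78)/4 ≈ 50.783*I)
Y - h(-81, m) = 23*I*sqrt(78)/4 - (17 + 2*(-81)) = 23*I*sqrt(78)/4 - (17 - 162) = 23*I*sqrt(78)/4 - 1*(-145) = 23*I*sqrt(78)/4 + 145 = 145 + 23*I*sqrt(78)/4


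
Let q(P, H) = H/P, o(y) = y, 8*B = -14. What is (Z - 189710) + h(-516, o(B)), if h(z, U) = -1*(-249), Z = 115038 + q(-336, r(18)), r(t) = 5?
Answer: -25006133/336 ≈ -74423.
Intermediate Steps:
B = -7/4 (B = (⅛)*(-14) = -7/4 ≈ -1.7500)
Z = 38652763/336 (Z = 115038 + 5/(-336) = 115038 + 5*(-1/336) = 115038 - 5/336 = 38652763/336 ≈ 1.1504e+5)
h(z, U) = 249
(Z - 189710) + h(-516, o(B)) = (38652763/336 - 189710) + 249 = -25089797/336 + 249 = -25006133/336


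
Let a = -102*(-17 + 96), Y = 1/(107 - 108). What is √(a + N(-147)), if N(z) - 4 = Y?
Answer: 3*I*√895 ≈ 89.75*I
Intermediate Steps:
Y = -1 (Y = 1/(-1) = -1)
N(z) = 3 (N(z) = 4 - 1 = 3)
a = -8058 (a = -102*79 = -8058)
√(a + N(-147)) = √(-8058 + 3) = √(-8055) = 3*I*√895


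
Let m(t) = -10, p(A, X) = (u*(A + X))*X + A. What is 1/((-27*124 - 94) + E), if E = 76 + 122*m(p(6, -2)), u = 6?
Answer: -1/4586 ≈ -0.00021805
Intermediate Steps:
p(A, X) = A + X*(6*A + 6*X) (p(A, X) = (6*(A + X))*X + A = (6*A + 6*X)*X + A = X*(6*A + 6*X) + A = A + X*(6*A + 6*X))
E = -1144 (E = 76 + 122*(-10) = 76 - 1220 = -1144)
1/((-27*124 - 94) + E) = 1/((-27*124 - 94) - 1144) = 1/((-3348 - 94) - 1144) = 1/(-3442 - 1144) = 1/(-4586) = -1/4586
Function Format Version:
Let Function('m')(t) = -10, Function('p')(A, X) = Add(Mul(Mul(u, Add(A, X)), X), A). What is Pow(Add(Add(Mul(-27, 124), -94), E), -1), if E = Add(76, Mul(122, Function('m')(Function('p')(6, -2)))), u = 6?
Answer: Rational(-1, 4586) ≈ -0.00021805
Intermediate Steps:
Function('p')(A, X) = Add(A, Mul(X, Add(Mul(6, A), Mul(6, X)))) (Function('p')(A, X) = Add(Mul(Mul(6, Add(A, X)), X), A) = Add(Mul(Add(Mul(6, A), Mul(6, X)), X), A) = Add(Mul(X, Add(Mul(6, A), Mul(6, X))), A) = Add(A, Mul(X, Add(Mul(6, A), Mul(6, X)))))
E = -1144 (E = Add(76, Mul(122, -10)) = Add(76, -1220) = -1144)
Pow(Add(Add(Mul(-27, 124), -94), E), -1) = Pow(Add(Add(Mul(-27, 124), -94), -1144), -1) = Pow(Add(Add(-3348, -94), -1144), -1) = Pow(Add(-3442, -1144), -1) = Pow(-4586, -1) = Rational(-1, 4586)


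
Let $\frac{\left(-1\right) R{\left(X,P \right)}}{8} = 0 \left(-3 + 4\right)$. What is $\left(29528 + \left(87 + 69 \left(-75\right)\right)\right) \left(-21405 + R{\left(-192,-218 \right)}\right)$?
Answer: $-523138200$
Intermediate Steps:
$R{\left(X,P \right)} = 0$ ($R{\left(X,P \right)} = - 8 \cdot 0 \left(-3 + 4\right) = - 8 \cdot 0 \cdot 1 = \left(-8\right) 0 = 0$)
$\left(29528 + \left(87 + 69 \left(-75\right)\right)\right) \left(-21405 + R{\left(-192,-218 \right)}\right) = \left(29528 + \left(87 + 69 \left(-75\right)\right)\right) \left(-21405 + 0\right) = \left(29528 + \left(87 - 5175\right)\right) \left(-21405\right) = \left(29528 - 5088\right) \left(-21405\right) = 24440 \left(-21405\right) = -523138200$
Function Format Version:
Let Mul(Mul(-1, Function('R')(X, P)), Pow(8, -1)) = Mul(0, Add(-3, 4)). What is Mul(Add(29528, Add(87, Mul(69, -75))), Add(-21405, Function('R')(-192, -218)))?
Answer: -523138200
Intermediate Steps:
Function('R')(X, P) = 0 (Function('R')(X, P) = Mul(-8, Mul(0, Add(-3, 4))) = Mul(-8, Mul(0, 1)) = Mul(-8, 0) = 0)
Mul(Add(29528, Add(87, Mul(69, -75))), Add(-21405, Function('R')(-192, -218))) = Mul(Add(29528, Add(87, Mul(69, -75))), Add(-21405, 0)) = Mul(Add(29528, Add(87, -5175)), -21405) = Mul(Add(29528, -5088), -21405) = Mul(24440, -21405) = -523138200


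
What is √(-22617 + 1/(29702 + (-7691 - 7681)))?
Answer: 13*I*√27481515130/14330 ≈ 150.39*I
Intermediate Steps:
√(-22617 + 1/(29702 + (-7691 - 7681))) = √(-22617 + 1/(29702 - 15372)) = √(-22617 + 1/14330) = √(-324101609/14330) = 13*I*√27481515130/14330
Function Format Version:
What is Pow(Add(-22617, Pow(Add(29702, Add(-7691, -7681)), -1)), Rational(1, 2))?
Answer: Mul(Rational(13, 14330), I, Pow(27481515130, Rational(1, 2))) ≈ Mul(150.39, I)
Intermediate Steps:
Pow(Add(-22617, Pow(Add(29702, Add(-7691, -7681)), -1)), Rational(1, 2)) = Pow(Add(-22617, Pow(Add(29702, -15372), -1)), Rational(1, 2)) = Pow(Add(-22617, Pow(14330, -1)), Rational(1, 2)) = Pow(Add(-22617, Rational(1, 14330)), Rational(1, 2)) = Pow(Rational(-324101609, 14330), Rational(1, 2)) = Mul(Rational(13, 14330), I, Pow(27481515130, Rational(1, 2)))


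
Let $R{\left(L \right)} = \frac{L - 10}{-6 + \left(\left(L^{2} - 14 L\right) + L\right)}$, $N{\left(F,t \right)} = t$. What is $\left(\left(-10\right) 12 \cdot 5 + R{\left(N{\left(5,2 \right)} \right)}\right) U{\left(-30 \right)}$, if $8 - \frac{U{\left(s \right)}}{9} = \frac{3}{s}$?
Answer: $- \frac{1530171}{35} \approx -43719.0$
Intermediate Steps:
$U{\left(s \right)} = 72 - \frac{27}{s}$ ($U{\left(s \right)} = 72 - 9 \frac{3}{s} = 72 - \frac{27}{s}$)
$R{\left(L \right)} = \frac{-10 + L}{-6 + L^{2} - 13 L}$ ($R{\left(L \right)} = \frac{-10 + L}{-6 + \left(L^{2} - 13 L\right)} = \frac{-10 + L}{-6 + L^{2} - 13 L}$)
$\left(\left(-10\right) 12 \cdot 5 + R{\left(N{\left(5,2 \right)} \right)}\right) U{\left(-30 \right)} = \left(\left(-10\right) 12 \cdot 5 + \frac{10 - 2}{6 - 2^{2} + 13 \cdot 2}\right) \left(72 - \frac{27}{-30}\right) = \left(\left(-120\right) 5 + \frac{10 - 2}{6 - 4 + 26}\right) \left(72 - - \frac{9}{10}\right) = \left(-600 + \frac{1}{6 - 4 + 26} \cdot 8\right) \left(72 + \frac{9}{10}\right) = \left(-600 + \frac{1}{28} \cdot 8\right) \frac{729}{10} = \left(-600 + \frac{2}{7}\right) \frac{729}{10} = \left(- \frac{4198}{7}\right) \frac{729}{10} = - \frac{1530171}{35}$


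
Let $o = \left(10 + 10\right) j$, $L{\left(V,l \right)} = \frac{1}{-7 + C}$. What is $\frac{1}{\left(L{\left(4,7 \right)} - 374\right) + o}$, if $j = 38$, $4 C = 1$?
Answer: $\frac{27}{10418} \approx 0.0025917$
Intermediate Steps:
$C = \frac{1}{4}$ ($C = \frac{1}{4} \cdot 1 = \frac{1}{4} \approx 0.25$)
$L{\left(V,l \right)} = - \frac{4}{27}$ ($L{\left(V,l \right)} = \frac{1}{-7 + \frac{1}{4}} = \frac{1}{- \frac{27}{4}} = - \frac{4}{27}$)
$o = 760$ ($o = \left(10 + 10\right) 38 = 20 \cdot 38 = 760$)
$\frac{1}{\left(L{\left(4,7 \right)} - 374\right) + o} = \frac{1}{\left(- \frac{4}{27} - 374\right) + 760} = \frac{1}{- \frac{10102}{27} + 760} = \frac{1}{\frac{10418}{27}} = \frac{27}{10418}$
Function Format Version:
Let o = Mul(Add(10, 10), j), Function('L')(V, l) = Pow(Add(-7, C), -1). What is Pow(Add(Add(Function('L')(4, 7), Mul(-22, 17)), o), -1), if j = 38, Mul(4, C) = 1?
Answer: Rational(27, 10418) ≈ 0.0025917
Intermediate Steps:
C = Rational(1, 4) (C = Mul(Rational(1, 4), 1) = Rational(1, 4) ≈ 0.25000)
Function('L')(V, l) = Rational(-4, 27) (Function('L')(V, l) = Pow(Add(-7, Rational(1, 4)), -1) = Pow(Rational(-27, 4), -1) = Rational(-4, 27))
o = 760 (o = Mul(Add(10, 10), 38) = Mul(20, 38) = 760)
Pow(Add(Add(Function('L')(4, 7), Mul(-22, 17)), o), -1) = Pow(Add(Add(Rational(-4, 27), Mul(-22, 17)), 760), -1) = Pow(Add(Add(Rational(-4, 27), -374), 760), -1) = Pow(Add(Rational(-10102, 27), 760), -1) = Pow(Rational(10418, 27), -1) = Rational(27, 10418)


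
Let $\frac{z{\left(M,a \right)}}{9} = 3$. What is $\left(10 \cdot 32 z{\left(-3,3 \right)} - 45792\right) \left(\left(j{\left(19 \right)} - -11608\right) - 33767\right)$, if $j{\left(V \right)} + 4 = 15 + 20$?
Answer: $822099456$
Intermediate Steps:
$z{\left(M,a \right)} = 27$ ($z{\left(M,a \right)} = 9 \cdot 3 = 27$)
$j{\left(V \right)} = 31$ ($j{\left(V \right)} = -4 + \left(15 + 20\right) = -4 + 35 = 31$)
$\left(10 \cdot 32 z{\left(-3,3 \right)} - 45792\right) \left(\left(j{\left(19 \right)} - -11608\right) - 33767\right) = \left(10 \cdot 32 \cdot 27 - 45792\right) \left(\left(31 - -11608\right) - 33767\right) = \left(320 \cdot 27 - 45792\right) \left(\left(31 + 11608\right) - 33767\right) = \left(8640 - 45792\right) \left(11639 - 33767\right) = \left(-37152\right) \left(-22128\right) = 822099456$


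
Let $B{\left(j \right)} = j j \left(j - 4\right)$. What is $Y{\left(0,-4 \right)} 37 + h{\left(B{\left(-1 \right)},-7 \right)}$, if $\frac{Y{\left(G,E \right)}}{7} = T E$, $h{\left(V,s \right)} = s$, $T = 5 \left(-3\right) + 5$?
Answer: $10353$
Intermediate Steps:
$B{\left(j \right)} = j^{2} \left(-4 + j\right)$
$T = -10$ ($T = -15 + 5 = -10$)
$Y{\left(G,E \right)} = - 70 E$ ($Y{\left(G,E \right)} = 7 \left(- 10 E\right) = - 70 E$)
$Y{\left(0,-4 \right)} 37 + h{\left(B{\left(-1 \right)},-7 \right)} = \left(-70\right) \left(-4\right) 37 - 7 = 280 \cdot 37 - 7 = 10360 - 7 = 10353$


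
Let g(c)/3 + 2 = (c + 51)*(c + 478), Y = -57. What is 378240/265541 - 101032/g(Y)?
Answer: 3712088809/251732868 ≈ 14.746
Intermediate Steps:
g(c) = -6 + 3*(51 + c)*(478 + c) (g(c) = -6 + 3*((c + 51)*(c + 478)) = -6 + 3*((51 + c)*(478 + c)) = -6 + 3*(51 + c)*(478 + c))
378240/265541 - 101032/g(Y) = 378240/265541 - 101032/(73128 + 3*(-57)² + 1587*(-57)) = 378240*(1/265541) - 101032/(73128 + 3*3249 - 90459) = 378240/265541 - 101032/(73128 + 9747 - 90459) = 378240/265541 - 101032/(-7584) = 378240/265541 - 101032*(-1/7584) = 378240/265541 + 12629/948 = 3712088809/251732868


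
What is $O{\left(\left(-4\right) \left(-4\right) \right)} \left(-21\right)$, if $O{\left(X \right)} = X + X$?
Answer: $-672$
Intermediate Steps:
$O{\left(X \right)} = 2 X$
$O{\left(\left(-4\right) \left(-4\right) \right)} \left(-21\right) = 2 \left(\left(-4\right) \left(-4\right)\right) \left(-21\right) = 2 \cdot 16 \left(-21\right) = 32 \left(-21\right) = -672$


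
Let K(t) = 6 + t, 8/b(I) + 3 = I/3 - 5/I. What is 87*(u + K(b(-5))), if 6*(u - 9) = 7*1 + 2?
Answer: 27405/22 ≈ 1245.7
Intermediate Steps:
b(I) = 8/(-3 - 5/I + I/3) (b(I) = 8/(-3 + (I/3 - 5/I)) = 8/(-3 + (-5/I + I/3)) = 8/(-3 - 5/I + I/3))
u = 21/2 (u = 9 + (7*1 + 2)/6 = 9 + (7 + 2)/6 = 9 + (1/6)*9 = 9 + 3/2 = 21/2 ≈ 10.500)
87*(u + K(b(-5))) = 87*(21/2 + (6 + 24*(-5)/(-15 + (-5)**2 - 9*(-5)))) = 87*(21/2 + (6 + 24*(-5)/(-15 + 25 + 45))) = 87*(21/2 + (6 + 24*(-5)/55)) = 87*(21/2 + (6 + 24*(-5)*(1/55))) = 87*(21/2 + (6 - 24/11)) = 87*(21/2 + 42/11) = 87*(315/22) = 27405/22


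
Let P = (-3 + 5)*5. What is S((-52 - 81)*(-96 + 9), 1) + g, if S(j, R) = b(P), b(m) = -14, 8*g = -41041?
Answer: -41153/8 ≈ -5144.1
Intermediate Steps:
g = -41041/8 (g = (⅛)*(-41041) = -41041/8 ≈ -5130.1)
P = 10 (P = 2*5 = 10)
S(j, R) = -14
S((-52 - 81)*(-96 + 9), 1) + g = -14 - 41041/8 = -41153/8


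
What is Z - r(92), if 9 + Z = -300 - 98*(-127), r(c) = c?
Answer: 12045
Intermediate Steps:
Z = 12137 (Z = -9 + (-300 - 98*(-127)) = -9 + (-300 + 12446) = -9 + 12146 = 12137)
Z - r(92) = 12137 - 1*92 = 12137 - 92 = 12045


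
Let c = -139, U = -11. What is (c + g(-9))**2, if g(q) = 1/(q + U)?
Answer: 7733961/400 ≈ 19335.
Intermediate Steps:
g(q) = 1/(-11 + q) (g(q) = 1/(q - 11) = 1/(-11 + q))
(c + g(-9))**2 = (-139 + 1/(-11 - 9))**2 = (-139 + 1/(-20))**2 = (-139 - 1/20)**2 = (-2781/20)**2 = 7733961/400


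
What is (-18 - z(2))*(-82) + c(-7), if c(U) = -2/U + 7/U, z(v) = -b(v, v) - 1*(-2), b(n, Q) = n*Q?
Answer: 9179/7 ≈ 1311.3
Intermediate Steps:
b(n, Q) = Q*n
z(v) = 2 - v**2 (z(v) = -v*v - 1*(-2) = -v**2 + 2 = 2 - v**2)
c(U) = 5/U
(-18 - z(2))*(-82) + c(-7) = (-18 - (2 - 1*2**2))*(-82) + 5/(-7) = (-18 - (2 - 1*4))*(-82) + 5*(-1/7) = (-18 - (2 - 4))*(-82) - 5/7 = (-18 - 1*(-2))*(-82) - 5/7 = (-18 + 2)*(-82) - 5/7 = -16*(-82) - 5/7 = 1312 - 5/7 = 9179/7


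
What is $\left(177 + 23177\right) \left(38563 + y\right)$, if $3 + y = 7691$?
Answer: $1080145854$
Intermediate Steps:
$y = 7688$ ($y = -3 + 7691 = 7688$)
$\left(177 + 23177\right) \left(38563 + y\right) = \left(177 + 23177\right) \left(38563 + 7688\right) = 23354 \cdot 46251 = 1080145854$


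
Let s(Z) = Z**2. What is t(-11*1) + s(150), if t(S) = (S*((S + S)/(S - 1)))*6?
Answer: 22379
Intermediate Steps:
t(S) = 12*S**2/(-1 + S) (t(S) = (S*((2*S)/(-1 + S)))*6 = (S*(2*S/(-1 + S)))*6 = (2*S**2/(-1 + S))*6 = 12*S**2/(-1 + S))
t(-11*1) + s(150) = 12*(-11*1)**2/(-1 - 11*1) + 150**2 = 12*(-11)**2/(-1 - 11) + 22500 = 12*121/(-12) + 22500 = 12*121*(-1/12) + 22500 = -121 + 22500 = 22379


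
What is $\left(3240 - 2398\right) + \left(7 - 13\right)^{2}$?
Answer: $878$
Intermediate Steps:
$\left(3240 - 2398\right) + \left(7 - 13\right)^{2} = 842 + \left(-6\right)^{2} = 842 + 36 = 878$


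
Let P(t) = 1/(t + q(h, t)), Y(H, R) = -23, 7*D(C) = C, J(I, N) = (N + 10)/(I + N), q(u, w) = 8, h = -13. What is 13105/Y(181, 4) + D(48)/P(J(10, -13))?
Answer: -81799/161 ≈ -508.07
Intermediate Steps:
J(I, N) = (10 + N)/(I + N)
D(C) = C/7
P(t) = 1/(8 + t) (P(t) = 1/(t + 8) = 1/(8 + t))
13105/Y(181, 4) + D(48)/P(J(10, -13)) = 13105/(-23) + ((⅐)*48)/(1/(8 + (10 - 13)/(10 - 13))) = 13105*(-1/23) + 48/(7*(1/(8 - 3/(-3)))) = -13105/23 + 48/(7*(1/(8 - ⅓*(-3)))) = -13105/23 + 48/(7*(1/(8 + 1))) = -13105/23 + 48/(7*(1/9)) = -13105/23 + 48/(7*(⅑)) = -13105/23 + (48/7)*9 = -13105/23 + 432/7 = -81799/161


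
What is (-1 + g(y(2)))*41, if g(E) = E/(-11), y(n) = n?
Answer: -533/11 ≈ -48.455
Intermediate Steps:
g(E) = -E/11 (g(E) = E*(-1/11) = -E/11)
(-1 + g(y(2)))*41 = (-1 - 1/11*2)*41 = (-1 - 2/11)*41 = -13/11*41 = -533/11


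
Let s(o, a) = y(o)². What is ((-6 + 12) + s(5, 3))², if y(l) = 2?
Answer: 100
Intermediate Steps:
s(o, a) = 4 (s(o, a) = 2² = 4)
((-6 + 12) + s(5, 3))² = ((-6 + 12) + 4)² = (6 + 4)² = 10² = 100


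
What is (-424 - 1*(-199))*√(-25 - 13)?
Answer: -225*I*√38 ≈ -1387.0*I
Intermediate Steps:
(-424 - 1*(-199))*√(-25 - 13) = (-424 + 199)*√(-38) = -225*I*√38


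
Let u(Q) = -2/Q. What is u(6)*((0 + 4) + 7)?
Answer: -11/3 ≈ -3.6667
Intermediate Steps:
u(6)*((0 + 4) + 7) = (-2/6)*((0 + 4) + 7) = (-2*⅙)*(4 + 7) = -⅓*11 = -11/3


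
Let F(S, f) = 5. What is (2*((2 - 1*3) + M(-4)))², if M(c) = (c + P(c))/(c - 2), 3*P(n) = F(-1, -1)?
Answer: 121/81 ≈ 1.4938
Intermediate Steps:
P(n) = 5/3 (P(n) = (⅓)*5 = 5/3)
M(c) = (5/3 + c)/(-2 + c) (M(c) = (c + 5/3)/(c - 2) = (5/3 + c)/(-2 + c))
(2*((2 - 1*3) + M(-4)))² = (2*((2 - 1*3) + (5/3 - 4)/(-2 - 4)))² = (2*((2 - 3) - 7/3/(-6)))² = (2*(-1 - ⅙*(-7/3)))² = (2*(-1 + 7/18))² = (2*(-11/18))² = (-11/9)² = 121/81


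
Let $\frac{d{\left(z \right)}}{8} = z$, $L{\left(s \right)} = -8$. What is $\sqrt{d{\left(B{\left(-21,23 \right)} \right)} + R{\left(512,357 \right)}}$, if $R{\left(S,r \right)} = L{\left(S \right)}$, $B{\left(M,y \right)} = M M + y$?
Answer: $2 \sqrt{926} \approx 60.86$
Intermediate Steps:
$B{\left(M,y \right)} = y + M^{2}$ ($B{\left(M,y \right)} = M^{2} + y = y + M^{2}$)
$d{\left(z \right)} = 8 z$
$R{\left(S,r \right)} = -8$
$\sqrt{d{\left(B{\left(-21,23 \right)} \right)} + R{\left(512,357 \right)}} = \sqrt{8 \left(23 + \left(-21\right)^{2}\right) - 8} = \sqrt{8 \left(23 + 441\right) - 8} = \sqrt{8 \cdot 464 - 8} = \sqrt{3712 - 8} = \sqrt{3704} = 2 \sqrt{926}$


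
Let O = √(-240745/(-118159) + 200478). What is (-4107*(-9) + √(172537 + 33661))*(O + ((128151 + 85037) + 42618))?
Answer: (36963 + √206198)*(30225781154 + √2799011922944773)/118159 ≈ 9.5883e+9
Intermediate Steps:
O = √2799011922944773/118159 (O = √(-240745*(-1/118159) + 200478) = √(240745/118159 + 200478) = √(23688520747/118159) = √2799011922944773/118159 ≈ 447.75)
(-4107*(-9) + √(172537 + 33661))*(O + ((128151 + 85037) + 42618)) = (-4107*(-9) + √(172537 + 33661))*(√2799011922944773/118159 + ((128151 + 85037) + 42618)) = (36963 + √206198)*(√2799011922944773/118159 + (213188 + 42618)) = (36963 + √206198)*(√2799011922944773/118159 + 255806) = (36963 + √206198)*(255806 + √2799011922944773/118159)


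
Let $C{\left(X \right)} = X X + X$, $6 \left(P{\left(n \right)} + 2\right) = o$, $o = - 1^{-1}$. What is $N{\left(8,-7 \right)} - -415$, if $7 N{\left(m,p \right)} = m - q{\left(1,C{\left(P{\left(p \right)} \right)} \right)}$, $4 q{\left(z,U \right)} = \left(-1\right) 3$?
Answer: $\frac{1665}{4} \approx 416.25$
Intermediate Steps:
$o = -1$ ($o = \left(-1\right) 1 = -1$)
$P{\left(n \right)} = - \frac{13}{6}$ ($P{\left(n \right)} = -2 + \frac{1}{6} \left(-1\right) = -2 - \frac{1}{6} = - \frac{13}{6}$)
$C{\left(X \right)} = X + X^{2}$ ($C{\left(X \right)} = X^{2} + X = X + X^{2}$)
$q{\left(z,U \right)} = - \frac{3}{4}$ ($q{\left(z,U \right)} = \frac{\left(-1\right) 3}{4} = \frac{1}{4} \left(-3\right) = - \frac{3}{4}$)
$N{\left(m,p \right)} = \frac{3}{28} + \frac{m}{7}$ ($N{\left(m,p \right)} = \frac{m - - \frac{3}{4}}{7} = \frac{m + \frac{3}{4}}{7} = \frac{\frac{3}{4} + m}{7} = \frac{3}{28} + \frac{m}{7}$)
$N{\left(8,-7 \right)} - -415 = \left(\frac{3}{28} + \frac{1}{7} \cdot 8\right) - -415 = \left(\frac{3}{28} + \frac{8}{7}\right) + 415 = \frac{5}{4} + 415 = \frac{1665}{4}$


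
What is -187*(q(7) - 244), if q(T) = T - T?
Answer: 45628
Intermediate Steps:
q(T) = 0
-187*(q(7) - 244) = -187*(0 - 244) = -187*(-244) = 45628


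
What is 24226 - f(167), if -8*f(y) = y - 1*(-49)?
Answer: 24253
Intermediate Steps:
f(y) = -49/8 - y/8 (f(y) = -(y - 1*(-49))/8 = -(y + 49)/8 = -(49 + y)/8 = -49/8 - y/8)
24226 - f(167) = 24226 - (-49/8 - ⅛*167) = 24226 - (-49/8 - 167/8) = 24226 - 1*(-27) = 24226 + 27 = 24253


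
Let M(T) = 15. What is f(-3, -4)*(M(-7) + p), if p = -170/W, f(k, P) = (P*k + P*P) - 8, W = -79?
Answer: 27100/79 ≈ 343.04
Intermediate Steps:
f(k, P) = -8 + P² + P*k (f(k, P) = (P*k + P²) - 8 = (P² + P*k) - 8 = -8 + P² + P*k)
p = 170/79 (p = -170/(-79) = -170*(-1/79) = 170/79 ≈ 2.1519)
f(-3, -4)*(M(-7) + p) = (-8 + (-4)² - 4*(-3))*(15 + 170/79) = (-8 + 16 + 12)*(1355/79) = 20*(1355/79) = 27100/79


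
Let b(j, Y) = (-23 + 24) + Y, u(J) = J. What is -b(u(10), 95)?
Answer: -96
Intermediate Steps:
b(j, Y) = 1 + Y
-b(u(10), 95) = -(1 + 95) = -1*96 = -96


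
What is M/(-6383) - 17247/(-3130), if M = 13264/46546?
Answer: 2562047979913/464966379670 ≈ 5.5102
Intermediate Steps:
M = 6632/23273 (M = 13264*(1/46546) = 6632/23273 ≈ 0.28497)
M/(-6383) - 17247/(-3130) = (6632/23273)/(-6383) - 17247/(-3130) = (6632/23273)*(-1/6383) - 17247*(-1/3130) = -6632/148551559 + 17247/3130 = 2562047979913/464966379670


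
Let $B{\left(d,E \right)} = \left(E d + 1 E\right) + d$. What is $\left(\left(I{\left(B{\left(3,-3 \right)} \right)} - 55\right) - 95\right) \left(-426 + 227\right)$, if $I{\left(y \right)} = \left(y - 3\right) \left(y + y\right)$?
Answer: $-13134$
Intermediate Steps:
$B{\left(d,E \right)} = E + d + E d$ ($B{\left(d,E \right)} = \left(E d + E\right) + d = \left(E + E d\right) + d = E + d + E d$)
$I{\left(y \right)} = 2 y \left(-3 + y\right)$ ($I{\left(y \right)} = \left(-3 + y\right) 2 y = 2 y \left(-3 + y\right)$)
$\left(\left(I{\left(B{\left(3,-3 \right)} \right)} - 55\right) - 95\right) \left(-426 + 227\right) = \left(\left(2 \left(-3 + 3 - 9\right) \left(-3 - 9\right) - 55\right) - 95\right) \left(-426 + 227\right) = \left(\left(2 \left(-3 + 3 - 9\right) \left(-3 - 9\right) - 55\right) - 95\right) \left(-199\right) = \left(\left(2 \left(-9\right) \left(-3 - 9\right) - 55\right) - 95\right) \left(-199\right) = \left(\left(2 \left(-9\right) \left(-12\right) - 55\right) - 95\right) \left(-199\right) = \left(\left(216 - 55\right) - 95\right) \left(-199\right) = \left(161 - 95\right) \left(-199\right) = 66 \left(-199\right) = -13134$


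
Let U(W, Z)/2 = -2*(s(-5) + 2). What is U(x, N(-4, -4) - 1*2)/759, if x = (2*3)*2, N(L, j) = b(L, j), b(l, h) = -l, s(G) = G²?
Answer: -36/253 ≈ -0.14229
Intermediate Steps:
N(L, j) = -L
x = 12 (x = 6*2 = 12)
U(W, Z) = -108 (U(W, Z) = 2*(-2*((-5)² + 2)) = 2*(-2*(25 + 2)) = 2*(-2*27) = 2*(-54) = -108)
U(x, N(-4, -4) - 1*2)/759 = -108/759 = -108*1/759 = -36/253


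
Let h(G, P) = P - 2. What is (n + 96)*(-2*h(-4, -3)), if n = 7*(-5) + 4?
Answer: 650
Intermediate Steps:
h(G, P) = -2 + P
n = -31 (n = -35 + 4 = -31)
(n + 96)*(-2*h(-4, -3)) = (-31 + 96)*(-2*(-2 - 3)) = 65*(-2*(-5)) = 65*10 = 650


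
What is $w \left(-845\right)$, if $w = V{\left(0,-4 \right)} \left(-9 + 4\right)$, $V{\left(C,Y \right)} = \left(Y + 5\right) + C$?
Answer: $4225$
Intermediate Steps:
$V{\left(C,Y \right)} = 5 + C + Y$ ($V{\left(C,Y \right)} = \left(5 + Y\right) + C = 5 + C + Y$)
$w = -5$ ($w = \left(5 + 0 - 4\right) \left(-9 + 4\right) = 1 \left(-5\right) = -5$)
$w \left(-845\right) = \left(-5\right) \left(-845\right) = 4225$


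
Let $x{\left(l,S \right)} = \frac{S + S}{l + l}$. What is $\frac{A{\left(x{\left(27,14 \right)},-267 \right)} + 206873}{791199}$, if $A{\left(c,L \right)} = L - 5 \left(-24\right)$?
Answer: $\frac{206726}{791199} \approx 0.26128$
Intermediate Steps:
$x{\left(l,S \right)} = \frac{S}{l}$ ($x{\left(l,S \right)} = \frac{2 S}{2 l} = 2 S \frac{1}{2 l} = \frac{S}{l}$)
$A{\left(c,L \right)} = 120 + L$ ($A{\left(c,L \right)} = L - -120 = L + 120 = 120 + L$)
$\frac{A{\left(x{\left(27,14 \right)},-267 \right)} + 206873}{791199} = \frac{\left(120 - 267\right) + 206873}{791199} = \left(-147 + 206873\right) \frac{1}{791199} = 206726 \cdot \frac{1}{791199} = \frac{206726}{791199}$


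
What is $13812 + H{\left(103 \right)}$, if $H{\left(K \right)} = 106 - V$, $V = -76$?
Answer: $13994$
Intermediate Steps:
$H{\left(K \right)} = 182$ ($H{\left(K \right)} = 106 - -76 = 106 + 76 = 182$)
$13812 + H{\left(103 \right)} = 13812 + 182 = 13994$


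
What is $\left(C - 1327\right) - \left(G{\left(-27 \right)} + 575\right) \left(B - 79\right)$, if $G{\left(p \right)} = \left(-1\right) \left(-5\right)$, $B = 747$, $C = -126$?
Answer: $-388893$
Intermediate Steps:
$G{\left(p \right)} = 5$
$\left(C - 1327\right) - \left(G{\left(-27 \right)} + 575\right) \left(B - 79\right) = \left(-126 - 1327\right) - \left(5 + 575\right) \left(747 - 79\right) = \left(-126 - 1327\right) - 580 \cdot 668 = -1453 - 387440 = -388893$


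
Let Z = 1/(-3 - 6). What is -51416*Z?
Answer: 51416/9 ≈ 5712.9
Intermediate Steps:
Z = -⅑ (Z = 1/(-9) = -⅑ ≈ -0.11111)
-51416*Z = -51416*(-⅑) = 51416/9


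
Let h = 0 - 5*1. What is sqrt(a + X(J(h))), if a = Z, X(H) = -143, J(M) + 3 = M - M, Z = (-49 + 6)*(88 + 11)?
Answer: 20*I*sqrt(11) ≈ 66.333*I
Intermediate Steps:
Z = -4257 (Z = -43*99 = -4257)
h = -5 (h = 0 - 5 = -5)
J(M) = -3 (J(M) = -3 + (M - M) = -3 + 0 = -3)
a = -4257
sqrt(a + X(J(h))) = sqrt(-4257 - 143) = sqrt(-4400) = 20*I*sqrt(11)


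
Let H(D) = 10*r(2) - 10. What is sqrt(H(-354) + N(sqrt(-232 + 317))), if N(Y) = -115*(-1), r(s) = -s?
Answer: sqrt(85) ≈ 9.2195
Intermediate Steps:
H(D) = -30 (H(D) = 10*(-1*2) - 10 = 10*(-2) - 10 = -20 - 10 = -30)
N(Y) = 115
sqrt(H(-354) + N(sqrt(-232 + 317))) = sqrt(-30 + 115) = sqrt(85)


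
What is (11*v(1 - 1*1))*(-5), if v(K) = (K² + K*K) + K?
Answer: 0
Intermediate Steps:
v(K) = K + 2*K² (v(K) = (K² + K²) + K = 2*K² + K = K + 2*K²)
(11*v(1 - 1*1))*(-5) = (11*((1 - 1*1)*(1 + 2*(1 - 1*1))))*(-5) = (11*((1 - 1)*(1 + 2*(1 - 1))))*(-5) = (11*(0*(1 + 2*0)))*(-5) = (11*(0*(1 + 0)))*(-5) = (11*(0*1))*(-5) = (11*0)*(-5) = 0*(-5) = 0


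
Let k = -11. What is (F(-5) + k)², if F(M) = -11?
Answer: 484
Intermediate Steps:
(F(-5) + k)² = (-11 - 11)² = (-22)² = 484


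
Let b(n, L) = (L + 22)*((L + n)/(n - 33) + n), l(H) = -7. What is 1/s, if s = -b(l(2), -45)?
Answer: -10/1311 ≈ -0.0076278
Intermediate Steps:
b(n, L) = (22 + L)*(n + (L + n)/(-33 + n)) (b(n, L) = (22 + L)*((L + n)/(-33 + n) + n) = (22 + L)*(n + (L + n)/(-33 + n)))
s = -1311/10 (s = -((-45)² - 704*(-7) + 22*(-45) + 22*(-7)² - 45*(-7)² - 32*(-45)*(-7))/(-33 - 7) = -(2025 + 4928 - 990 + 22*49 - 45*49 - 10080)/(-40) = -(-1)*(2025 + 4928 - 990 + 1078 - 2205 - 10080)/40 = -(-1)*(-5244)/40 = -1*1311/10 = -1311/10 ≈ -131.10)
1/s = 1/(-1311/10) = -10/1311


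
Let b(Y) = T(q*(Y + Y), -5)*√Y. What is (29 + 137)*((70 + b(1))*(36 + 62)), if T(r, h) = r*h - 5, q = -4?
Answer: 1708140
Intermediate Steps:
T(r, h) = -5 + h*r (T(r, h) = h*r - 5 = -5 + h*r)
b(Y) = √Y*(-5 + 40*Y) (b(Y) = (-5 - (-20)*(Y + Y))*√Y = (-5 - (-20)*2*Y)*√Y = (-5 - (-40)*Y)*√Y = (-5 + 40*Y)*√Y = √Y*(-5 + 40*Y))
(29 + 137)*((70 + b(1))*(36 + 62)) = (29 + 137)*((70 + √1*(-5 + 40*1))*(36 + 62)) = 166*((70 + 1*(-5 + 40))*98) = 166*((70 + 1*35)*98) = 166*((70 + 35)*98) = 166*(105*98) = 166*10290 = 1708140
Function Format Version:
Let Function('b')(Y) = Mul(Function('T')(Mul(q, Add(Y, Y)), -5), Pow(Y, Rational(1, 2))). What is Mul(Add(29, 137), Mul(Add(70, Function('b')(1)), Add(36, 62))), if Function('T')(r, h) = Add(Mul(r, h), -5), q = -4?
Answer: 1708140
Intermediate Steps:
Function('T')(r, h) = Add(-5, Mul(h, r)) (Function('T')(r, h) = Add(Mul(h, r), -5) = Add(-5, Mul(h, r)))
Function('b')(Y) = Mul(Pow(Y, Rational(1, 2)), Add(-5, Mul(40, Y))) (Function('b')(Y) = Mul(Add(-5, Mul(-5, Mul(-4, Add(Y, Y)))), Pow(Y, Rational(1, 2))) = Mul(Add(-5, Mul(-5, Mul(-4, Mul(2, Y)))), Pow(Y, Rational(1, 2))) = Mul(Add(-5, Mul(-5, Mul(-8, Y))), Pow(Y, Rational(1, 2))) = Mul(Add(-5, Mul(40, Y)), Pow(Y, Rational(1, 2))) = Mul(Pow(Y, Rational(1, 2)), Add(-5, Mul(40, Y))))
Mul(Add(29, 137), Mul(Add(70, Function('b')(1)), Add(36, 62))) = Mul(Add(29, 137), Mul(Add(70, Mul(Pow(1, Rational(1, 2)), Add(-5, Mul(40, 1)))), Add(36, 62))) = Mul(166, Mul(Add(70, Mul(1, Add(-5, 40))), 98)) = Mul(166, Mul(Add(70, Mul(1, 35)), 98)) = Mul(166, Mul(Add(70, 35), 98)) = Mul(166, Mul(105, 98)) = Mul(166, 10290) = 1708140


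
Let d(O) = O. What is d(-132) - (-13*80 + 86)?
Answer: 822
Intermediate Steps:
d(-132) - (-13*80 + 86) = -132 - (-13*80 + 86) = -132 - (-1040 + 86) = -132 - 1*(-954) = -132 + 954 = 822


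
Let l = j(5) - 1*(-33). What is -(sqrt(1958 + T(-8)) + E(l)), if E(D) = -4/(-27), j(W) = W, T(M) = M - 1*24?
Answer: -4/27 - 3*sqrt(214) ≈ -44.034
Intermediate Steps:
T(M) = -24 + M (T(M) = M - 24 = -24 + M)
l = 38 (l = 5 - 1*(-33) = 5 + 33 = 38)
E(D) = 4/27 (E(D) = -4*(-1/27) = 4/27)
-(sqrt(1958 + T(-8)) + E(l)) = -(sqrt(1958 + (-24 - 8)) + 4/27) = -(sqrt(1958 - 32) + 4/27) = -(sqrt(1926) + 4/27) = -(3*sqrt(214) + 4/27) = -(4/27 + 3*sqrt(214)) = -4/27 - 3*sqrt(214)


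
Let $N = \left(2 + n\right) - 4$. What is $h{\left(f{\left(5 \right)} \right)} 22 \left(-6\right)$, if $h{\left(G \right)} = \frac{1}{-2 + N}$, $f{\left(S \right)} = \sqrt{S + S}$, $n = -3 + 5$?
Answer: $66$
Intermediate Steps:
$n = 2$
$f{\left(S \right)} = \sqrt{2} \sqrt{S}$ ($f{\left(S \right)} = \sqrt{2 S} = \sqrt{2} \sqrt{S}$)
$N = 0$ ($N = \left(2 + 2\right) - 4 = 4 - 4 = 0$)
$h{\left(G \right)} = - \frac{1}{2}$ ($h{\left(G \right)} = \frac{1}{-2 + 0} = \frac{1}{-2} = - \frac{1}{2}$)
$h{\left(f{\left(5 \right)} \right)} 22 \left(-6\right) = \left(- \frac{1}{2}\right) 22 \left(-6\right) = \left(-11\right) \left(-6\right) = 66$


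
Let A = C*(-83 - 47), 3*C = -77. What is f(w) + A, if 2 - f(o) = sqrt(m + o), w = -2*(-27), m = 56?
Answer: 10016/3 - sqrt(110) ≈ 3328.2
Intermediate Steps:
C = -77/3 (C = (1/3)*(-77) = -77/3 ≈ -25.667)
A = 10010/3 (A = -77*(-83 - 47)/3 = -77/3*(-130) = 10010/3 ≈ 3336.7)
w = 54
f(o) = 2 - sqrt(56 + o)
f(w) + A = (2 - sqrt(56 + 54)) + 10010/3 = (2 - sqrt(110)) + 10010/3 = 10016/3 - sqrt(110)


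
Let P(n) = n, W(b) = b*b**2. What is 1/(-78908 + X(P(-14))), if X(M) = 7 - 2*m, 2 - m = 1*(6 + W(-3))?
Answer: -1/78947 ≈ -1.2667e-5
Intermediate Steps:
W(b) = b**3
m = 23 (m = 2 - (6 + (-3)**3) = 2 - (6 - 27) = 2 - (-21) = 2 - 1*(-21) = 2 + 21 = 23)
X(M) = -39 (X(M) = 7 - 2*23 = 7 - 46 = -39)
1/(-78908 + X(P(-14))) = 1/(-78908 - 39) = 1/(-78947) = -1/78947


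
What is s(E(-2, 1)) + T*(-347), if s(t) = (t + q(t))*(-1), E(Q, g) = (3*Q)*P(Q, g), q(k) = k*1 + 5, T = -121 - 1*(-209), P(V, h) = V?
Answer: -30565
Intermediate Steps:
T = 88 (T = -121 + 209 = 88)
q(k) = 5 + k (q(k) = k + 5 = 5 + k)
E(Q, g) = 3*Q**2 (E(Q, g) = (3*Q)*Q = 3*Q**2)
s(t) = -5 - 2*t (s(t) = (t + (5 + t))*(-1) = (5 + 2*t)*(-1) = -5 - 2*t)
s(E(-2, 1)) + T*(-347) = (-5 - 6*(-2)**2) + 88*(-347) = (-5 - 6*4) - 30536 = (-5 - 2*12) - 30536 = (-5 - 24) - 30536 = -29 - 30536 = -30565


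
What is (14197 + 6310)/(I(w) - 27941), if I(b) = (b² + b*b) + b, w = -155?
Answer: 20507/19954 ≈ 1.0277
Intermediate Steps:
I(b) = b + 2*b² (I(b) = (b² + b²) + b = 2*b² + b = b + 2*b²)
(14197 + 6310)/(I(w) - 27941) = (14197 + 6310)/(-155*(1 + 2*(-155)) - 27941) = 20507/(-155*(1 - 310) - 27941) = 20507/(-155*(-309) - 27941) = 20507/(47895 - 27941) = 20507/19954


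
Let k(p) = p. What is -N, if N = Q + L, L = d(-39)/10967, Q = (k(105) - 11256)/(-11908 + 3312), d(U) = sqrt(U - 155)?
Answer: -1593/1228 - I*sqrt(194)/10967 ≈ -1.2972 - 0.00127*I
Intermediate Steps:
d(U) = sqrt(-155 + U)
Q = 1593/1228 (Q = (105 - 11256)/(-11908 + 3312) = -11151/(-8596) = -11151*(-1/8596) = 1593/1228 ≈ 1.2972)
L = I*sqrt(194)/10967 (L = sqrt(-155 - 39)/10967 = sqrt(-194)*(1/10967) = (I*sqrt(194))*(1/10967) = I*sqrt(194)/10967 ≈ 0.00127*I)
N = 1593/1228 + I*sqrt(194)/10967 ≈ 1.2972 + 0.00127*I
-N = -(1593/1228 + I*sqrt(194)/10967) = -1593/1228 - I*sqrt(194)/10967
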